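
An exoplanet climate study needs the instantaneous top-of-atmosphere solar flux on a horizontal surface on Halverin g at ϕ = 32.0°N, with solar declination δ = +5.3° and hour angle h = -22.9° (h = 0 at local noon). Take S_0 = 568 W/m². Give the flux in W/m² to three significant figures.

470 W/m²

cos θ_z = sin ϕ sin δ + cos ϕ cos δ cos h = 0.048949 + 0.777870 = 0.826819.
Flux = S_0 · cos θ_z = 568 × 0.826819 = 469.6 W/m².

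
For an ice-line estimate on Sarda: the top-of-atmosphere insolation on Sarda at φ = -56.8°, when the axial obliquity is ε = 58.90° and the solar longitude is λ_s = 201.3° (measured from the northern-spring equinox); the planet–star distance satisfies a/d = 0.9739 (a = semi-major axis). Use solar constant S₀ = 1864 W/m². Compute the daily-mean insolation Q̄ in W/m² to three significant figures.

Q̄ ≈ 560 W/m²

Solar declination: sin δ = sin ε · sin λ_s = sin 58.90° × sin 201.3° = -0.31104, so δ = -18.122°.
cos H₀ = −tan(-56.8°) tan(-18.122°) = -0.5001, H₀ = 2.0945 rad.
Bracket: H₀ sin φ sin δ + cos φ cos δ sin H₀ = 2.0945×-0.83676×-0.31104 + 0.54756×0.95040×0.86595 = 0.545127 + 0.450641 = 0.995768.
Inverse-square distance factor (a/d)² = 0.9739² = 0.948481.
Q̄ = (S₀/π) × 0.948481 × [bracket] = (1864/π) × 0.948481 × 0.995768 = 560.4 W/m².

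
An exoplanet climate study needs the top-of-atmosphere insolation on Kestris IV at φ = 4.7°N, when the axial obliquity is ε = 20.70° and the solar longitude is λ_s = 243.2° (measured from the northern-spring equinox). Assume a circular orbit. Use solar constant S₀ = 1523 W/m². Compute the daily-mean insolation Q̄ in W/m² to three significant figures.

Solar declination: sin δ = sin ε · sin λ_s = sin 20.70° × sin 243.2° = -0.31551, so δ = -18.391°.
cos H₀ = −tan(+4.7°) tan(-18.391°) = 0.0273, H₀ = 1.5435 rad.
Bracket: H₀ sin φ sin δ + cos φ cos δ sin H₀ = 1.5435×0.08194×-0.31551 + 0.99664×0.94892×0.99963 = -0.039904 + 0.945382 = 0.905478.
Q̄ = (S₀/π) × [bracket] = (1523/π) × 0.905478 = 439.0 W/m².

Q̄ ≈ 439 W/m²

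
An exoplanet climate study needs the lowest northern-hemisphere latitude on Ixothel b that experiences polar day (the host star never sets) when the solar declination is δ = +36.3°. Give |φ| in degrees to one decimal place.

|φ| = 53.7°

Polar day requires cos H₀ = −tan φ tan δ ≤ −1, i.e. tan φ tan δ ≥ 1.
The boundary is |tan φ| · |tan δ| = 1, so |φ| = 90° − |δ| = 90° − 36.3° = 53.7° in the northern hemisphere.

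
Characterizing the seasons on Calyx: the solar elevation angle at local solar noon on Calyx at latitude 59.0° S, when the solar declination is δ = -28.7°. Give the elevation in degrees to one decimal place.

59.7°

At local noon the hour angle is zero, so the zenith angle equals |φ − δ| = |-59.0° − (-28.700°)| = 30.300°.
Elevation = 90° − 30.300° = 59.7°.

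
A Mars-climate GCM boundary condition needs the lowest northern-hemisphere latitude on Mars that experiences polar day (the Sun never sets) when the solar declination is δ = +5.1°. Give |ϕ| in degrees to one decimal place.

|ϕ| = 84.9°

Polar day requires cos h₀ = −tan ϕ tan δ ≤ −1, i.e. tan ϕ tan δ ≥ 1.
The boundary is |tan ϕ| · |tan δ| = 1, so |ϕ| = 90° − |δ| = 90° − 5.1° = 84.9° in the northern hemisphere.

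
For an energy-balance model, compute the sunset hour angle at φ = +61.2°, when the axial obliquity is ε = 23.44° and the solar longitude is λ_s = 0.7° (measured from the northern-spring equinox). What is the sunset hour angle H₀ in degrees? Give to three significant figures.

Solar declination: sin δ = sin ε · sin λ_s = sin 23.44° × sin 0.7° = 0.00486, so δ = +0.278°.
cos H₀ = −tan φ · tan δ = −tan(+61.2°) × tan(+0.278°) = -0.0088, so H₀ = 1.5796 rad = 90.51°.

H₀ = 90.5°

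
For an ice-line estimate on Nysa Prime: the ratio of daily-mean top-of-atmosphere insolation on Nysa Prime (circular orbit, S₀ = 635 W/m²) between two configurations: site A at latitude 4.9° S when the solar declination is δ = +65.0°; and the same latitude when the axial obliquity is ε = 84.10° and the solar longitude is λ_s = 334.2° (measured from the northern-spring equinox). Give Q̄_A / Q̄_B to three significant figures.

Q̄_A / Q̄_B ≈ 0.320

— Configuration A (φ=-4.9°):
cos H₀ = −tan(-4.9°) tan(+65.000°) = 0.1838, H₀ = 1.3859 rad.
Bracket: H₀ sin φ sin δ + cos φ cos δ sin H₀ = 1.3859×-0.08542×0.90631 + 0.99635×0.42262×0.98295 = -0.107292 + 0.413898 = 0.306606.
Q̄ = (S₀/π) × [bracket] = (635/π) × 0.306606 = 61.973 W/m².
— Configuration B (φ=-4.9°):
Solar declination: sin δ = sin ε · sin λ_s = sin 84.10° × sin 334.2° = -0.43293, so δ = -25.653°.
cos H₀ = −tan(-4.9°) tan(-25.653°) = -0.0412, H₀ = 1.6120 rad.
Bracket: H₀ sin φ sin δ + cos φ cos δ sin H₀ = 1.6120×-0.08542×-0.43293 + 0.99635×0.90143×0.99915 = 0.059613 + 0.897376 = 0.956989.
Q̄ = (S₀/π) × [bracket] = (635/π) × 0.956989 = 193.43 W/m².
Ratio Q̄_A / Q̄_B = 61.973 / 193.43 = 0.3204.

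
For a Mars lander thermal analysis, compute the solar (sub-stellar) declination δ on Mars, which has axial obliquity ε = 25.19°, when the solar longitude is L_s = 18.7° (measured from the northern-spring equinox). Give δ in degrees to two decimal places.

δ = +7.84°

sin δ = sin ε · sin L_s = sin 25.19° × sin 18.7° = 0.136460.
δ = arcsin(0.136460) = +7.84°.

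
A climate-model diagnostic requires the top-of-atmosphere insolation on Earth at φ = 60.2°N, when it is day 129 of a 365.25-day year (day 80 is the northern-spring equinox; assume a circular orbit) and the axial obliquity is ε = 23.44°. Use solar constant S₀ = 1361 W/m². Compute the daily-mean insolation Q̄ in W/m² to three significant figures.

Solar longitude: λ_s = 360° × (129 − 80)/365.25 = 48.296°.
sin δ = sin 23.44° × sin 48.296° = 0.29698, so δ = +17.277°.
cos H₀ = −tan(+60.2°) tan(+17.277°) = -0.5431, H₀ = 2.1449 rad.
Bracket: H₀ sin φ sin δ + cos φ cos δ sin H₀ = 2.1449×0.86777×0.29698 + 0.49697×0.95488×0.83969 = 0.552763 + 0.398472 = 0.951235.
Q̄ = (S₀/π) × [bracket] = (1361/π) × 0.951235 = 412.1 W/m².

Q̄ ≈ 412 W/m²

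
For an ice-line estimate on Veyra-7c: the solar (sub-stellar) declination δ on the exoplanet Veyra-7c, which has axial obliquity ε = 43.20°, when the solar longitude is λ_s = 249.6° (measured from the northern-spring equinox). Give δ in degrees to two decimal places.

δ = -39.91°

sin δ = sin ε · sin λ_s = sin 43.20° × sin 249.6° = -0.641614.
δ = arcsin(-0.641614) = -39.91°.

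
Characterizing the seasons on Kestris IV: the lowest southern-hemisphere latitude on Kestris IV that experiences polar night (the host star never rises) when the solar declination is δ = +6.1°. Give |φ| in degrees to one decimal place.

Polar night requires cos H₀ = −tan φ tan δ ≥ 1, i.e. tan φ tan δ ≤ −1.
The boundary is |tan φ| · |tan δ| = 1, so |φ| = 90° − |δ| = 90° − 6.1° = 83.9° in the southern hemisphere.

|φ| = 83.9°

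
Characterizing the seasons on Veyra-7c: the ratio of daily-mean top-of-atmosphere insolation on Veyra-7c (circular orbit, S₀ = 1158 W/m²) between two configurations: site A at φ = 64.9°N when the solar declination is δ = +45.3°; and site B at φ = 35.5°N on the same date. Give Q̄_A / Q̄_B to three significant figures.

Q̄_A / Q̄_B ≈ 1.47

— Configuration A (φ=+64.9°):
cos H₀ = −tan(+64.9°) tan(+45.300°) = -2.1572 ≤ −1 ⇒ polar day, H₀ = π.
Bracket: H₀ sin φ sin δ + cos φ cos δ sin H₀ = 3.1416×0.90557×0.71080 + 0.42420×0.70339×0.00000 = 2.022182 + 0.000000 = 2.022182.
Q̄ = (S₀/π) × [bracket] = (1158/π) × 2.022182 = 745.38 W/m².
— Configuration B (φ=+35.5°):
cos H₀ = −tan(+35.5°) tan(+45.300°) = -0.7208, H₀ = 2.3758 rad.
Bracket: H₀ sin φ sin δ + cos φ cos δ sin H₀ = 2.3758×0.58070×0.71080 + 0.81412×0.70339×0.69314 = 0.980639 + 0.396922 = 1.377561.
Q̄ = (S₀/π) × [bracket] = (1158/π) × 1.377561 = 507.77 W/m².
Ratio Q̄_A / Q̄_B = 745.38 / 507.77 = 1.468.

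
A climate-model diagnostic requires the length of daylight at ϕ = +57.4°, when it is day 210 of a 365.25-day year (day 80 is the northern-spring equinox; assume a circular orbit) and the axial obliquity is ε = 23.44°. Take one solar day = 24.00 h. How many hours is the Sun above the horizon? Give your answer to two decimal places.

Solar longitude: L_s = 360° × (210 − 80)/365.25 = 128.131°.
sin δ = sin 23.44° × sin 128.131° = 0.31290, so δ = +18.234°.
cos h₀ = −tan ϕ · tan δ = −tan(+57.4°) × tan(+18.234°) = -0.5151, so h₀ = 2.1120 rad = 121.01°.
Daylight = 2h₀/(2π) × 24.00 h = (2.1120/π) × 24.00 = 16.13 h.

16.13 h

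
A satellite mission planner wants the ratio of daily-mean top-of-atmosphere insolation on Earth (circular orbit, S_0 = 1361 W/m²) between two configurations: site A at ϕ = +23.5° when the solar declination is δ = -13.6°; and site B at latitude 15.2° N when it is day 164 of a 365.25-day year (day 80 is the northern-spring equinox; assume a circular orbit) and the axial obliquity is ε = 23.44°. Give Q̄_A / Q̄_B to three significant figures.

— Configuration A (ϕ=+23.5°):
cos h₀ = −tan(+23.5°) tan(-13.600°) = 0.1052, h₀ = 1.4654 rad.
Bracket: h₀ sin ϕ sin δ + cos ϕ cos δ sin h₀ = 1.4654×0.39875×-0.23514 + 0.91706×0.97196×0.99445 = -0.137399 + 0.886399 = 0.749000.
Q̄ = (S_0/π) × [bracket] = (1361/π) × 0.749000 = 324.48 W/m².
— Configuration B (ϕ=+15.2°):
Solar longitude: L_s = 360° × (164 − 80)/365.25 = 82.793°.
sin δ = sin 23.44° × sin 82.793° = 0.39465, so δ = +23.244°.
cos h₀ = −tan(+15.2°) tan(+23.244°) = -0.1167, h₀ = 1.6878 rad.
Bracket: h₀ sin ϕ sin δ + cos ϕ cos δ sin h₀ = 1.6878×0.26219×0.39465 + 0.96502×0.91883×0.99317 = 0.174642 + 0.880633 = 1.055275.
Q̄ = (S_0/π) × [bracket] = (1361/π) × 1.055275 = 457.17 W/m².
Ratio Q̄_A / Q̄_B = 324.48 / 457.17 = 0.7098.

Q̄_A / Q̄_B ≈ 0.710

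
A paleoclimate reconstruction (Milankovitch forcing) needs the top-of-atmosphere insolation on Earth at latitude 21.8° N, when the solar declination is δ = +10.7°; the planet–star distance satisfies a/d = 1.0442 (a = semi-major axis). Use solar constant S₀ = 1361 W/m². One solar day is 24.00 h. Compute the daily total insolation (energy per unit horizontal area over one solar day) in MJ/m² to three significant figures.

41.8 MJ/m²

cos H₀ = −tan(+21.8°) tan(+10.700°) = -0.0756, H₀ = 1.6464 rad.
Bracket: H₀ sin φ sin δ + cos φ cos δ sin H₀ = 1.6464×0.37137×0.18567 + 0.92849×0.98261×0.99714 = 0.113523 + 0.909734 = 1.023257.
Inverse-square distance factor (a/d)² = 1.0442² = 1.090354.
Q̄ = (S₀/π) × 1.090354 × [bracket] = (1361/π) × 1.090354 × 1.023257 = 483.35 W/m².
Daily total = Q̄ × 24.00 h × 3600 s/h = 483.35 × 24.00 × 3600 / 10⁶ = 41.76 MJ/m².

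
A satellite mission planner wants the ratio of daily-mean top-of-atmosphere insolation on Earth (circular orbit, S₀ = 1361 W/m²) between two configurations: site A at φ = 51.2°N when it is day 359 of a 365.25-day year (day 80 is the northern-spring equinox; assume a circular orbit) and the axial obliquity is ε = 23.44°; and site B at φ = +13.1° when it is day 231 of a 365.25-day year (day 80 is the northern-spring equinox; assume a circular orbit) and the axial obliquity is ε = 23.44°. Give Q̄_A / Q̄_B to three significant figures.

Q̄_A / Q̄_B ≈ 0.171

— Configuration A (φ=+51.2°):
Solar longitude: λ_s = 360° × (359 − 80)/365.25 = 274.990°.
sin δ = sin 23.44° × sin 274.990° = -0.39628, so δ = -23.346°.
cos H₀ = −tan(+51.2°) tan(-23.346°) = 0.5368, H₀ = 1.0041 rad.
Bracket: H₀ sin φ sin δ + cos φ cos δ sin H₀ = 1.0041×0.77934×-0.39628 + 0.62660×0.91813×0.84369 = -0.310103 + 0.485375 = 0.175272.
Q̄ = (S₀/π) × [bracket] = (1361/π) × 0.175272 = 75.931 W/m².
— Configuration B (φ=+13.1°):
Solar longitude: λ_s = 360° × (231 − 80)/365.25 = 148.830°.
sin δ = sin 23.44° × sin 148.830° = 0.20589, so δ = +11.882°.
cos H₀ = −tan(+13.1°) tan(+11.882°) = -0.0490, H₀ = 1.6198 rad.
Bracket: H₀ sin φ sin δ + cos φ cos δ sin H₀ = 1.6198×0.22665×0.20589 + 0.97398×0.97858×0.99880 = 0.075588 + 0.951974 = 1.027562.
Q̄ = (S₀/π) × [bracket] = (1361/π) × 1.027562 = 445.16 W/m².
Ratio Q̄_A / Q̄_B = 75.931 / 445.16 = 0.1706.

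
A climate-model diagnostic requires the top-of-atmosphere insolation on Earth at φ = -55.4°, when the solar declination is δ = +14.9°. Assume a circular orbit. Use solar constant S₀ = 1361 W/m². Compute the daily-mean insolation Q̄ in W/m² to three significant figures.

cos H₀ = −tan(-55.4°) tan(+14.900°) = 0.3857, H₀ = 1.1748 rad.
Bracket: H₀ sin φ sin δ + cos φ cos δ sin H₀ = 1.1748×-0.82314×0.25713 + 0.56784×0.96638×0.92262 = -0.248651 + 0.506287 = 0.257636.
Q̄ = (S₀/π) × [bracket] = (1361/π) × 0.257636 = 111.6 W/m².

Q̄ ≈ 112 W/m²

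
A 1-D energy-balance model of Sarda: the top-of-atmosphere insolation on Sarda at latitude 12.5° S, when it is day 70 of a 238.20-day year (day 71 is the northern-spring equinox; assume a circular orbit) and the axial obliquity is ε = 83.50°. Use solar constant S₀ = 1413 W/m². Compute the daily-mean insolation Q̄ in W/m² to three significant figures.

Q̄ ≈ 443 W/m²

Solar longitude: λ_s = 360° × (70 − 71)/238.20 = -1.511°, i.e. -1.511° + 360° = 358.489°.
sin δ = sin 83.50° × sin 358.489° = -0.02621, so δ = -1.502°.
cos H₀ = −tan(-12.5°) tan(-1.502°) = -0.0058, H₀ = 1.5766 rad.
Bracket: H₀ sin φ sin δ + cos φ cos δ sin H₀ = 1.5766×-0.21644×-0.02621 + 0.97630×0.99966×0.99998 = 0.008944 + 0.975949 = 0.984893.
Q̄ = (S₀/π) × [bracket] = (1413/π) × 0.984893 = 443.0 W/m².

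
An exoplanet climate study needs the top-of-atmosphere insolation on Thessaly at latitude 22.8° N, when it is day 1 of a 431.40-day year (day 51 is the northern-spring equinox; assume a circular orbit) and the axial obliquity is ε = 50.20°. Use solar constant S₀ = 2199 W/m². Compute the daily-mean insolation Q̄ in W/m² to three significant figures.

Solar longitude: λ_s = 360° × (1 − 51)/431.40 = -41.725°, i.e. -41.725° + 360° = 318.275°.
sin δ = sin 50.20° × sin 318.275° = -0.51133, so δ = -30.753°.
cos H₀ = −tan(+22.8°) tan(-30.753°) = 0.2501, H₀ = 1.3180 rad.
Bracket: H₀ sin φ sin δ + cos φ cos δ sin H₀ = 1.3180×0.38752×-0.51133 + 0.92186×0.85938×0.96822 = -0.261162 + 0.767051 = 0.505889.
Q̄ = (S₀/π) × [bracket] = (2199/π) × 0.505889 = 354.1 W/m².

Q̄ ≈ 354 W/m²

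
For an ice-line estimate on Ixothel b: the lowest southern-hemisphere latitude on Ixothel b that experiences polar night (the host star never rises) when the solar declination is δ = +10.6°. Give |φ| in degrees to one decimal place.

Polar night requires cos H₀ = −tan φ tan δ ≥ 1, i.e. tan φ tan δ ≤ −1.
The boundary is |tan φ| · |tan δ| = 1, so |φ| = 90° − |δ| = 90° − 10.6° = 79.4° in the southern hemisphere.

|φ| = 79.4°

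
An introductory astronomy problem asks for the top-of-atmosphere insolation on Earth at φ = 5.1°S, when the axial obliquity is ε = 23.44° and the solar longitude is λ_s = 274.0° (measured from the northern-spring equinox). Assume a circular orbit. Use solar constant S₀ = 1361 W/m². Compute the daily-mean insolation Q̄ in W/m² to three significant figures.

Q̄ ≈ 420 W/m²

Solar declination: sin δ = sin ε · sin λ_s = sin 23.44° × sin 274.0° = -0.39682, so δ = -23.380°.
cos H₀ = −tan(-5.1°) tan(-23.380°) = -0.0386, H₀ = 1.6094 rad.
Bracket: H₀ sin φ sin δ + cos φ cos δ sin H₀ = 1.6094×-0.08889×-0.39682 + 0.99604×0.91790×0.99926 = 0.056769 + 0.913589 = 0.970358.
Q̄ = (S₀/π) × [bracket] = (1361/π) × 0.970358 = 420.4 W/m².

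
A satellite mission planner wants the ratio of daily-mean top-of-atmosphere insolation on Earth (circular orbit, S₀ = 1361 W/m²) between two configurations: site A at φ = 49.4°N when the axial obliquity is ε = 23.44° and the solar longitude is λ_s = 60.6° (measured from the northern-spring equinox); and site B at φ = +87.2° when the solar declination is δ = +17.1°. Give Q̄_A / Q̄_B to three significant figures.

Q̄_A / Q̄_B ≈ 1.17

— Configuration A (φ=+49.4°):
Solar declination: sin δ = sin ε · sin λ_s = sin 23.44° × sin 60.6° = 0.34656, so δ = +20.277°.
cos H₀ = −tan(+49.4°) tan(+20.277°) = -0.4311, H₀ = 2.0165 rad.
Bracket: H₀ sin φ sin δ + cos φ cos δ sin H₀ = 2.0165×0.75927×0.34656 + 0.65077×0.93803×0.90233 = 0.530607 + 0.550820 = 1.081427.
Q̄ = (S₀/π) × [bracket] = (1361/π) × 1.081427 = 468.50 W/m².
— Configuration B (φ=+87.2°):
cos H₀ = −tan(+87.2°) tan(+17.100°) = -6.2902 ≤ −1 ⇒ polar day, H₀ = π.
Bracket: H₀ sin φ sin δ + cos φ cos δ sin H₀ = 3.1416×0.99881×0.29404 + 0.04885×0.95579×0.00000 = 0.922657 + 0.000000 = 0.922657.
Q̄ = (S₀/π) × [bracket] = (1361/π) × 0.922657 = 399.71 W/m².
Ratio Q̄_A / Q̄_B = 468.50 / 399.71 = 1.172.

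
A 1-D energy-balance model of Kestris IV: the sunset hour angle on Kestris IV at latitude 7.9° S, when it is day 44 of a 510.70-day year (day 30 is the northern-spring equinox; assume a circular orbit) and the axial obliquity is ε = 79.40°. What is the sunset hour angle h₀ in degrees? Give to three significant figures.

Solar longitude: L_s = 360° × (44 − 30)/510.70 = 9.869°.
sin δ = sin 79.40° × sin 9.869° = 0.16847, so δ = +9.699°.
cos h₀ = −tan ϕ · tan δ = −tan(-7.9°) × tan(+9.699°) = 0.0237, so h₀ = 1.5471 rad = 88.64°.

h₀ = 88.6°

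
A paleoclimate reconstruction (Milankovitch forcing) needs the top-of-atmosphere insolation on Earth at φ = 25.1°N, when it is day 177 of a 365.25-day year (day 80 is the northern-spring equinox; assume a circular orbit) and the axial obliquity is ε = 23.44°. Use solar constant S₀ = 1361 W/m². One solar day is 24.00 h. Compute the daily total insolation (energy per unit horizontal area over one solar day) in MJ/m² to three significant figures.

Solar longitude: λ_s = 360° × (177 − 80)/365.25 = 95.606°.
sin δ = sin 23.44° × sin 95.606° = 0.39589, so δ = +23.321°.
cos H₀ = −tan(+25.1°) tan(+23.321°) = -0.2019, H₀ = 1.7741 rad.
Bracket: H₀ sin φ sin δ + cos φ cos δ sin H₀ = 1.7741×0.42420×0.39589 + 0.90557×0.91830×0.97940 = 0.297936 + 0.814454 = 1.112390.
Q̄ = (S₀/π) × [bracket] = (1361/π) × 1.112390 = 481.91 W/m².
Daily total = Q̄ × 24.00 h × 3600 s/h = 481.91 × 24.00 × 3600 / 10⁶ = 41.64 MJ/m².

41.6 MJ/m²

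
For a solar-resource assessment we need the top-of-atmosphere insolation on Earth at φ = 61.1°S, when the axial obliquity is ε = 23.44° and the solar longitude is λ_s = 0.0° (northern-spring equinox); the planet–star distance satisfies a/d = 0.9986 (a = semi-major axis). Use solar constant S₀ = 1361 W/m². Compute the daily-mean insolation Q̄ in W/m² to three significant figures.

Solar declination: sin δ = sin ε · sin λ_s = sin 23.44° × sin 0.0° = 0.00000, so δ = +0.000°.
cos H₀ = −tan(-61.1°) tan(+0.000°) = 0.0000, H₀ = 1.5708 rad.
Bracket: H₀ sin φ sin δ + cos φ cos δ sin H₀ = 1.5708×-0.87546×0.00000 + 0.48328×1.00000×1.00000 = -0.000000 + 0.483280 = 0.483280.
Inverse-square distance factor (a/d)² = 0.9986² = 0.997202.
Q̄ = (S₀/π) × 0.997202 × [bracket] = (1361/π) × 0.997202 × 0.483280 = 208.8 W/m².

Q̄ ≈ 209 W/m²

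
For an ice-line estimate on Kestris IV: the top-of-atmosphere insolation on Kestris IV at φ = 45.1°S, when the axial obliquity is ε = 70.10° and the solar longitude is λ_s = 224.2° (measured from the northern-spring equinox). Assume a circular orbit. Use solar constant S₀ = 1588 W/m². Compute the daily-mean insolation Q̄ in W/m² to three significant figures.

Solar declination: sin δ = sin ε · sin λ_s = sin 70.10° × sin 224.2° = -0.65554, so δ = -40.960°.
cos H₀ = −tan(-45.1°) tan(-40.960°) = -0.8711, H₀ = 2.6282 rad.
Bracket: H₀ sin φ sin δ + cos φ cos δ sin H₀ = 2.6282×-0.70834×-0.65554 + 0.70587×0.75516×0.49109 = 1.220392 + 0.261773 = 1.482165.
Q̄ = (S₀/π) × [bracket] = (1588/π) × 1.482165 = 749.2 W/m².

Q̄ ≈ 749 W/m²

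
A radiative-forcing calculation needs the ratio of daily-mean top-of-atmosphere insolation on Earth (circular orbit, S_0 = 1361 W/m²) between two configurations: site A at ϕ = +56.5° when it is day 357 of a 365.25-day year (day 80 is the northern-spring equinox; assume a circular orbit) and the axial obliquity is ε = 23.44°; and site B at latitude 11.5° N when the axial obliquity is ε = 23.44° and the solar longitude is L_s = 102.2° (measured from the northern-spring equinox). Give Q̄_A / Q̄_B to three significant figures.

— Configuration A (ϕ=+56.5°):
Solar longitude: L_s = 360° × (357 − 80)/365.25 = 273.018°.
sin δ = sin 23.44° × sin 273.018° = -0.39724, so δ = -23.406°.
cos h₀ = −tan(+56.5°) tan(-23.406°) = 0.6540, h₀ = 0.8580 rad.
Bracket: h₀ sin ϕ sin δ + cos ϕ cos δ sin h₀ = 0.8580×0.83389×-0.39724 + 0.55194×0.91772×0.75652 = -0.284216 + 0.383197 = 0.098981.
Q̄ = (S_0/π) × [bracket] = (1361/π) × 0.098981 = 42.881 W/m².
— Configuration B (ϕ=+11.5°):
Solar declination: sin δ = sin ε · sin L_s = sin 23.44° × sin 102.2° = 0.38880, so δ = +22.880°.
cos h₀ = −tan(+11.5°) tan(+22.880°) = -0.0859, h₀ = 1.6568 rad.
Bracket: h₀ sin ϕ sin δ + cos ϕ cos δ sin h₀ = 1.6568×0.19937×0.38880 + 0.97992×0.92132×0.99631 = 0.128427 + 0.899488 = 1.027915.
Q̄ = (S_0/π) × [bracket] = (1361/π) × 1.027915 = 445.31 W/m².
Ratio Q̄_A / Q̄_B = 42.881 / 445.31 = 0.09629.

Q̄_A / Q̄_B ≈ 0.0963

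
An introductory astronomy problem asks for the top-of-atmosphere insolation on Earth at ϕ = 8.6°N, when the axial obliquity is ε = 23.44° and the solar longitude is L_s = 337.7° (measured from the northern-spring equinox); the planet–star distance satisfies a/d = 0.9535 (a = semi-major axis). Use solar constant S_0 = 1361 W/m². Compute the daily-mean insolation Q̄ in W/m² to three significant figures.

Q̄ ≈ 371 W/m²

Solar declination: sin δ = sin ε · sin L_s = sin 23.44° × sin 337.7° = -0.15094, so δ = -8.682°.
cos h₀ = −tan(+8.6°) tan(-8.682°) = 0.0231, h₀ = 1.5477 rad.
Bracket: h₀ sin ϕ sin δ + cos ϕ cos δ sin h₀ = 1.5477×0.14954×-0.15094 + 0.98876×0.98854×0.99973 = -0.034934 + 0.977165 = 0.942231.
Inverse-square distance factor (a/d)² = 0.9535² = 0.909162.
Q̄ = (S_0/π) × 0.909162 × [bracket] = (1361/π) × 0.909162 × 0.942231 = 371.1 W/m².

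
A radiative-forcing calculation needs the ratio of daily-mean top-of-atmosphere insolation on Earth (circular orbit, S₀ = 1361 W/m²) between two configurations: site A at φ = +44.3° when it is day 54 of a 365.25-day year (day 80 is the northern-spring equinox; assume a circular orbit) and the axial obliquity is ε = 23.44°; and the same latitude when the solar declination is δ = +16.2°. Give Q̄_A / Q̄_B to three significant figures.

Q̄_A / Q̄_B ≈ 0.516

— Configuration A (φ=+44.3°):
Solar longitude: λ_s = 360° × (54 − 80)/365.25 = -25.626°, i.e. -25.626° + 360° = 334.374°.
sin δ = sin 23.44° × sin 334.374° = -0.17204, so δ = -9.907°.
cos H₀ = −tan(+44.3°) tan(-9.907°) = 0.1704, H₀ = 1.3995 rad.
Bracket: H₀ sin φ sin δ + cos φ cos δ sin H₀ = 1.3995×0.69842×-0.17204 + 0.71569×0.98509×0.98537 = -0.168159 + 0.694705 = 0.526546.
Q̄ = (S₀/π) × [bracket] = (1361/π) × 0.526546 = 228.11 W/m².
— Configuration B (φ=+44.3°):
cos H₀ = −tan(+44.3°) tan(+16.200°) = -0.2835, H₀ = 1.8583 rad.
Bracket: H₀ sin φ sin δ + cos φ cos δ sin H₀ = 1.8583×0.69842×0.27899 + 0.71569×0.96029×0.95897 = 0.362094 + 0.659071 = 1.021165.
Q̄ = (S₀/π) × [bracket] = (1361/π) × 1.021165 = 442.39 W/m².
Ratio Q̄_A / Q̄_B = 228.11 / 442.39 = 0.5156.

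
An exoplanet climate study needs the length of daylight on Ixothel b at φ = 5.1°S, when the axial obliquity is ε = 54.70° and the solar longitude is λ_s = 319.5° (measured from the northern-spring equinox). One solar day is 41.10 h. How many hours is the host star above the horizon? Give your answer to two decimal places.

Solar declination: sin δ = sin ε · sin λ_s = sin 54.70° × sin 319.5° = -0.53004, so δ = -32.008°.
cos H₀ = −tan φ · tan δ = −tan(-5.1°) × tan(-32.008°) = -0.0558, so H₀ = 1.6266 rad = 93.20°.
Daylight = 2H₀/(2π) × 41.10 h = (1.6266/π) × 41.10 = 21.28 h.

21.28 h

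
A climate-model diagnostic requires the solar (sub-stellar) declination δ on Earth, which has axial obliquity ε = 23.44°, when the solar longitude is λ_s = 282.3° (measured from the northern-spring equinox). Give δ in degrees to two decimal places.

δ = -22.87°

sin δ = sin ε · sin λ_s = sin 23.44° × sin 282.3° = -0.388658.
δ = arcsin(-0.388658) = -22.87°.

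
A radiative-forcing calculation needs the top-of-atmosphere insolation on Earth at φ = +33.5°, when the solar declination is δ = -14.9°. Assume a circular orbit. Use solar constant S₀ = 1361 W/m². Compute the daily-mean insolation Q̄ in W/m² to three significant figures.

Q̄ ≈ 258 W/m²

cos H₀ = −tan(+33.5°) tan(-14.900°) = 0.1761, H₀ = 1.3938 rad.
Bracket: H₀ sin φ sin δ + cos φ cos δ sin H₀ = 1.3938×0.55194×-0.25713 + 0.83389×0.96638×0.98437 = -0.197809 + 0.793259 = 0.595450.
Q̄ = (S₀/π) × [bracket] = (1361/π) × 0.595450 = 258.0 W/m².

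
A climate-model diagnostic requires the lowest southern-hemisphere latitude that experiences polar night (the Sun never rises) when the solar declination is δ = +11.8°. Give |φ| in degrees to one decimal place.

Polar night requires cos H₀ = −tan φ tan δ ≥ 1, i.e. tan φ tan δ ≤ −1.
The boundary is |tan φ| · |tan δ| = 1, so |φ| = 90° − |δ| = 90° − 11.8° = 78.2° in the southern hemisphere.

|φ| = 78.2°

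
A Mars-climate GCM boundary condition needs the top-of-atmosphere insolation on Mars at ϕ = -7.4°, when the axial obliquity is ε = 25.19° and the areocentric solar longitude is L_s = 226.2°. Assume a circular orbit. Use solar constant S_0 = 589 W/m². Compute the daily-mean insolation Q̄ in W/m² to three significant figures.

Q̄ ≈ 189 W/m²

sin δ = sin 25.19° × sin 226.2° = -0.30720, so δ = -17.890°.
cos h₀ = −tan(-7.4°) tan(-17.890°) = -0.0419, h₀ = 1.6127 rad.
Bracket: h₀ sin ϕ sin δ + cos ϕ cos δ sin h₀ = 1.6127×-0.12880×-0.30720 + 0.99167×0.95165×0.99912 = 0.063810 + 0.942892 = 1.006702.
Q̄ = (S_0/π) × [bracket] = (589/π) × 1.006702 = 188.7 W/m².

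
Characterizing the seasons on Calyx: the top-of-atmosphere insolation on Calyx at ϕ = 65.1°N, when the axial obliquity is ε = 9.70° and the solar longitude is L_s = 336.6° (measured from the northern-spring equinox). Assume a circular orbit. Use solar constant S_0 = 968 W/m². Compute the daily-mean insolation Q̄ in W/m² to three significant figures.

Q̄ ≈ 101 W/m²

Solar declination: sin δ = sin ε · sin L_s = sin 9.70° × sin 336.6° = -0.06692, so δ = -3.837°.
cos h₀ = −tan(+65.1°) tan(-3.837°) = 0.1445, h₀ = 1.4258 rad.
Bracket: h₀ sin ϕ sin δ + cos ϕ cos δ sin h₀ = 1.4258×0.90704×-0.06692 + 0.42104×0.99776×0.98951 = -0.086545 + 0.415690 = 0.329145.
Q̄ = (S_0/π) × [bracket] = (968/π) × 0.329145 = 101.4 W/m².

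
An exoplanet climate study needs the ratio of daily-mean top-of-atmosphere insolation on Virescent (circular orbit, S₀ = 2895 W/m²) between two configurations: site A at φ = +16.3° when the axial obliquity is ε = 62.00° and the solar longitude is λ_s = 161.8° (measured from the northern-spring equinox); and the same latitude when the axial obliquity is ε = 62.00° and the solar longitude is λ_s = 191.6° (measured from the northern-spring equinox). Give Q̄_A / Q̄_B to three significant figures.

Q̄_A / Q̄_B ≈ 1.21

— Configuration A (φ=+16.3°):
Solar declination: sin δ = sin ε · sin λ_s = sin 62.00° × sin 161.8° = 0.27578, so δ = +16.008°.
cos H₀ = −tan(+16.3°) tan(+16.008°) = -0.0839, H₀ = 1.6548 rad.
Bracket: H₀ sin φ sin δ + cos φ cos δ sin H₀ = 1.6548×0.28067×0.27578 + 0.95981×0.96122×0.99647 = 0.128087 + 0.919332 = 1.047419.
Q̄ = (S₀/π) × [bracket] = (2895/π) × 1.047419 = 965.20 W/m².
— Configuration B (φ=+16.3°):
Solar declination: sin δ = sin ε · sin λ_s = sin 62.00° × sin 191.6° = -0.17754, so δ = -10.227°.
cos H₀ = −tan(+16.3°) tan(-10.227°) = 0.0528, H₀ = 1.5180 rad.
Bracket: H₀ sin φ sin δ + cos φ cos δ sin H₀ = 1.5180×0.28067×-0.17754 + 0.95981×0.98411×0.99861 = -0.075642 + 0.943246 = 0.867604.
Q̄ = (S₀/π) × [bracket] = (2895/π) × 0.867604 = 799.50 W/m².
Ratio Q̄_A / Q̄_B = 965.20 / 799.50 = 1.207.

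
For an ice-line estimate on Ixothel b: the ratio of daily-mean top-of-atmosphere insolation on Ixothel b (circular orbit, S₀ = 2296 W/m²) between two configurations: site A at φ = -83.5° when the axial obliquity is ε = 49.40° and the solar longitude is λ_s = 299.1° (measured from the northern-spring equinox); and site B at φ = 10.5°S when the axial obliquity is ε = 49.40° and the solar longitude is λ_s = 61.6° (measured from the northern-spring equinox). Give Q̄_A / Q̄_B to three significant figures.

Q̄_A / Q̄_B ≈ 3.76

— Configuration A (φ=-83.5°):
Solar declination: sin δ = sin ε · sin λ_s = sin 49.40° × sin 299.1° = -0.66343, so δ = -41.562°.
cos H₀ = −tan(-83.5°) tan(-41.562°) = -7.7821 ≤ −1 ⇒ polar day, H₀ = π.
Bracket: H₀ sin φ sin δ + cos φ cos δ sin H₀ = 3.1416×-0.99357×-0.66343 + 0.11320×0.74824×0.00000 = 2.070830 + 0.000000 = 2.070830.
Q̄ = (S₀/π) × [bracket] = (2296/π) × 2.070830 = 1513.4 W/m².
— Configuration B (φ=-10.5°):
Solar declination: sin δ = sin ε · sin λ_s = sin 49.40° × sin 61.6° = 0.66789, so δ = +41.905°.
cos H₀ = −tan(-10.5°) tan(+41.905°) = 0.1663, H₀ = 1.4037 rad.
Bracket: H₀ sin φ sin δ + cos φ cos δ sin H₀ = 1.4037×-0.18224×0.66789 + 0.98325×0.74426×0.98607 = -0.170853 + 0.721600 = 0.550747.
Q̄ = (S₀/π) × [bracket] = (2296/π) × 0.550747 = 402.51 W/m².
Ratio Q̄_A / Q̄_B = 1513.4 / 402.51 = 3.760.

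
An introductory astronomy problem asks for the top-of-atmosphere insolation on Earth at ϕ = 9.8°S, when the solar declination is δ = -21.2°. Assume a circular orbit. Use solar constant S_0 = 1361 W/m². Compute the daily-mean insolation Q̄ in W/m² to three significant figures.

Q̄ ≈ 441 W/m²

cos h₀ = −tan(-9.8°) tan(-21.200°) = -0.0670, h₀ = 1.6378 rad.
Bracket: h₀ sin ϕ sin δ + cos ϕ cos δ sin h₀ = 1.6378×-0.17021×-0.36162 + 0.98541×0.93232×0.99775 = 0.100809 + 0.916650 = 1.017459.
Q̄ = (S_0/π) × [bracket] = (1361/π) × 1.017459 = 440.8 W/m².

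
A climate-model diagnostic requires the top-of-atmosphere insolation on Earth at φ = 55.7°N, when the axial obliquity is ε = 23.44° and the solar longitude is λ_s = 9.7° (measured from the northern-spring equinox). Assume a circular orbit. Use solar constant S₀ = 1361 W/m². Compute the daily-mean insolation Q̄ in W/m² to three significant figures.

Q̄ ≈ 282 W/m²

Solar declination: sin δ = sin ε · sin λ_s = sin 23.44° × sin 9.7° = 0.06702, so δ = +3.843°.
cos H₀ = −tan(+55.7°) tan(+3.843°) = -0.0985, H₀ = 1.6694 rad.
Bracket: H₀ sin φ sin δ + cos φ cos δ sin H₀ = 1.6694×0.82610×0.06702 + 0.56353×0.99775×0.99514 = 0.092427 + 0.559529 = 0.651956.
Q̄ = (S₀/π) × [bracket] = (1361/π) × 0.651956 = 282.4 W/m².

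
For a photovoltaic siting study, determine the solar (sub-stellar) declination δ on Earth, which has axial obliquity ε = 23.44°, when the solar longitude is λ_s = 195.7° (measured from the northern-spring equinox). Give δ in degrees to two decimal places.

sin δ = sin ε · sin λ_s = sin 23.44° × sin 195.7° = -0.107642.
δ = arcsin(-0.107642) = -6.18°.

δ = -6.18°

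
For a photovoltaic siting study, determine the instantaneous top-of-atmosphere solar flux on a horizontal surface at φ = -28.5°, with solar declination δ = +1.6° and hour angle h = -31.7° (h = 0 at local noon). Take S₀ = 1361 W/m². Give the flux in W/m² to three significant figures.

999 W/m²

cos θ_z = sin φ sin δ + cos φ cos δ cos h = -0.013323 + 0.747416 = 0.734093.
Flux = S₀ · cos θ_z = 1361 × 0.734093 = 999.1 W/m².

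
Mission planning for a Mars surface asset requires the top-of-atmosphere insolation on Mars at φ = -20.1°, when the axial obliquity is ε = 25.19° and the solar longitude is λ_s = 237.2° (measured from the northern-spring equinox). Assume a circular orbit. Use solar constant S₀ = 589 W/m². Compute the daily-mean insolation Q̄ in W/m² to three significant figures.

Q̄ ≈ 202 W/m²

Solar declination: sin δ = sin ε · sin λ_s = sin 25.19° × sin 237.2° = -0.35776, so δ = -20.963°.
cos H₀ = −tan(-20.1°) tan(-20.963°) = -0.1402, H₀ = 1.7115 rad.
Bracket: H₀ sin φ sin δ + cos φ cos δ sin H₀ = 1.7115×-0.34366×-0.35776 + 0.93909×0.93381×0.99012 = 0.210425 + 0.868268 = 1.078693.
Q̄ = (S₀/π) × [bracket] = (589/π) × 1.078693 = 202.2 W/m².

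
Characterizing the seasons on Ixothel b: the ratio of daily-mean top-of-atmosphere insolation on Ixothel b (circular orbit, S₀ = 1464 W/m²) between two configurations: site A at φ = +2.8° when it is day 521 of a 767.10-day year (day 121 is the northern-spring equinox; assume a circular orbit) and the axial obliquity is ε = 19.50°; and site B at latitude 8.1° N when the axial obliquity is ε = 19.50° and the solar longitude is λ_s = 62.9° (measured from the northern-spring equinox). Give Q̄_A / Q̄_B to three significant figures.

— Configuration A (φ=+2.8°):
Solar longitude: λ_s = 360° × (521 − 121)/767.10 = 187.720°.
sin δ = sin 19.50° × sin 187.720° = -0.04484, so δ = -2.570°.
cos H₀ = −tan(+2.8°) tan(-2.570°) = 0.0022, H₀ = 1.5686 rad.
Bracket: H₀ sin φ sin δ + cos φ cos δ sin H₀ = 1.5686×0.04885×-0.04484 + 0.99881×0.99899×1.00000 = -0.003436 + 0.997801 = 0.994365.
Q̄ = (S₀/π) × [bracket] = (1464/π) × 0.994365 = 463.38 W/m².
— Configuration B (φ=+8.1°):
Solar declination: sin δ = sin ε · sin λ_s = sin 19.50° × sin 62.9° = 0.29716, so δ = +17.287°.
cos H₀ = −tan(+8.1°) tan(+17.287°) = -0.0443, H₀ = 1.6151 rad.
Bracket: H₀ sin φ sin δ + cos φ cos δ sin H₀ = 1.6151×0.14090×0.29716 + 0.99002×0.95483×0.99902 = 0.067624 + 0.944374 = 1.011998.
Q̄ = (S₀/π) × [bracket] = (1464/π) × 1.011998 = 471.60 W/m².
Ratio Q̄_A / Q̄_B = 463.38 / 471.60 = 0.9826.

Q̄_A / Q̄_B ≈ 0.983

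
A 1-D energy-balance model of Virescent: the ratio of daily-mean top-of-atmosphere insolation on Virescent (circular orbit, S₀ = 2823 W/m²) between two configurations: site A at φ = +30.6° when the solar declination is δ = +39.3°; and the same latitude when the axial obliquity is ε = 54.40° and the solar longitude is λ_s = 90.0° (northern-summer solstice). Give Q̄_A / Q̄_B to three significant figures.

Q̄_A / Q̄_B ≈ 0.938

— Configuration A (φ=+30.6°):
cos H₀ = −tan(+30.6°) tan(+39.300°) = -0.4841, H₀ = 2.0761 rad.
Bracket: H₀ sin φ sin δ + cos φ cos δ sin H₀ = 2.0761×0.50904×0.63338 + 0.86074×0.77384×0.87504 = 0.669367 + 0.582842 = 1.252209.
Q̄ = (S₀/π) × [bracket] = (2823/π) × 1.252209 = 1125.2 W/m².
— Configuration B (φ=+30.6°):
Solar declination: sin δ = sin ε · sin λ_s = sin 54.40° × sin 90.0° = 0.81310, so δ = +54.400°.
cos H₀ = −tan(+30.6°) tan(+54.400°) = -0.8261, H₀ = 2.5429 rad.
Bracket: H₀ sin φ sin δ + cos φ cos δ sin H₀ = 2.5429×0.50904×0.81310 + 0.86074×0.58212×0.56359 = 1.052507 + 0.282389 = 1.334896.
Q̄ = (S₀/π) × [bracket] = (2823/π) × 1.334896 = 1199.5 W/m².
Ratio Q̄_A / Q̄_B = 1125.2 / 1199.5 = 0.9381.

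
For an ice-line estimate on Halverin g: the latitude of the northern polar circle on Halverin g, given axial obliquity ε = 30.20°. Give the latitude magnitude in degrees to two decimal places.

The polar circle is the lowest latitude that experiences at least one full rotation of continuous daylight at the northern-summer solstice; it lies at |φ| = 90° − ε = 90° − 30.20° = 59.80°.

59.80°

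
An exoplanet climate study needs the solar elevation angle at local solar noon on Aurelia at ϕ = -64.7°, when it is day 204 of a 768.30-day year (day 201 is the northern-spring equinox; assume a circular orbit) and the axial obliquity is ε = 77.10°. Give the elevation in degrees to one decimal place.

Solar longitude: L_s = 360° × (204 − 201)/768.30 = 1.406°.
sin δ = sin 77.10° × sin 1.406° = 0.02391, so δ = +1.370°.
At local noon the hour angle is zero, so the zenith angle equals |ϕ − δ| = |-64.7° − (+1.370°)| = 66.070°.
Elevation = 90° − 66.070° = 23.9°.

23.9°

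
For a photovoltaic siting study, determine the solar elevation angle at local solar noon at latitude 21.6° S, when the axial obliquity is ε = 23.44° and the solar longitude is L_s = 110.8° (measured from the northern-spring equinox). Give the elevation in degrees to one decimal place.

46.6°

Solar declination: sin δ = sin ε · sin L_s = sin 23.44° × sin 110.8° = 0.37186, so δ = +21.831°.
At local noon the hour angle is zero, so the zenith angle equals |ϕ − δ| = |-21.6° − (+21.831°)| = 43.431°.
Elevation = 90° − 43.431° = 46.6°.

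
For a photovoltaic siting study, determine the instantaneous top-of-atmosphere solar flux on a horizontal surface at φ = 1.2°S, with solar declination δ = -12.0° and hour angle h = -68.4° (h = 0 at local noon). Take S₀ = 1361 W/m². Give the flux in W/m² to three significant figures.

496 W/m²

cos θ_z = sin φ sin δ + cos φ cos δ cos h = 0.004354 + 0.360001 = 0.364355.
Flux = S₀ · cos θ_z = 1361 × 0.364355 = 495.9 W/m².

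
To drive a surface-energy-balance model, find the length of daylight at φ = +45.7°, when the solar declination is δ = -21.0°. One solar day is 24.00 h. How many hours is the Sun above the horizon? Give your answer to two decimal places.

8.91 h

cos H₀ = −tan φ · tan δ = −tan(+45.7°) × tan(-21.000°) = 0.3934, so H₀ = 1.1665 rad = 66.84°.
Daylight = 2H₀/(2π) × 24.00 h = (1.1665/π) × 24.00 = 8.91 h.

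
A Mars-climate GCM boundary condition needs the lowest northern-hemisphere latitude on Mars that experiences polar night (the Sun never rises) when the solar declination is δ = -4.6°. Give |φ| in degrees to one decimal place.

Polar night requires cos H₀ = −tan φ tan δ ≥ 1, i.e. tan φ tan δ ≤ −1.
The boundary is |tan φ| · |tan δ| = 1, so |φ| = 90° − |δ| = 90° − 4.6° = 85.4° in the northern hemisphere.

|φ| = 85.4°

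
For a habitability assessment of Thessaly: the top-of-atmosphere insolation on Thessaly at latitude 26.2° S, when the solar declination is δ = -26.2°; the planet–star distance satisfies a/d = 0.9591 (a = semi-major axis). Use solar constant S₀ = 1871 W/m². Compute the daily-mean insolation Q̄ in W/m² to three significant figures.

Q̄ ≈ 622 W/m²

cos H₀ = −tan(-26.2°) tan(-26.200°) = -0.2421, H₀ = 1.8154 rad.
Bracket: H₀ sin φ sin δ + cos φ cos δ sin H₀ = 1.8154×-0.44151×-0.44151 + 0.89726×0.89726×0.97025 = 0.353878 + 0.781125 = 1.135003.
Inverse-square distance factor (a/d)² = 0.9591² = 0.919873.
Q̄ = (S₀/π) × 0.919873 × [bracket] = (1871/π) × 0.919873 × 1.135003 = 621.8 W/m².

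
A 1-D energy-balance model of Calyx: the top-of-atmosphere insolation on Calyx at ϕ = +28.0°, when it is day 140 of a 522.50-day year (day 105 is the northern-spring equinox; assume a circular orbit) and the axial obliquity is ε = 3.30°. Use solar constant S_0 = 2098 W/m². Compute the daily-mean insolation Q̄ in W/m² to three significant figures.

Q̄ ≈ 601 W/m²

Solar longitude: L_s = 360° × (140 − 105)/522.50 = 24.115°.
sin δ = sin 3.30° × sin 24.115° = 0.02352, so δ = +1.348°.
cos h₀ = −tan(+28.0°) tan(+1.348°) = -0.0125, h₀ = 1.5833 rad.
Bracket: h₀ sin ϕ sin δ + cos ϕ cos δ sin h₀ = 1.5833×0.46947×0.02352 + 0.88295×0.99972×0.99992 = 0.017483 + 0.882632 = 0.900115.
Q̄ = (S_0/π) × [bracket] = (2098/π) × 0.900115 = 601.1 W/m².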